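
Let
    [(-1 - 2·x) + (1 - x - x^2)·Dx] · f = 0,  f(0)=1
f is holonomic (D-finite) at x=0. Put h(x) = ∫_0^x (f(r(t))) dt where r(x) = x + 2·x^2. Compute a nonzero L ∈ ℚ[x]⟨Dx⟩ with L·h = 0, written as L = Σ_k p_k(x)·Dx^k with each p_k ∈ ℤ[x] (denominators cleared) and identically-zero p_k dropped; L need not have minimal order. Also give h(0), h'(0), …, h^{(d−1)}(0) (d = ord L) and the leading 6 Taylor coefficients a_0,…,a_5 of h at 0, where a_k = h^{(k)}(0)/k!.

f: a_k = 1, 1, 2, 3, 5, 8, …
h₀=f(r): pull back L_f along r ⇒ L₀.
h=∫h₀ ⇒ L = L₀·Dx.
L = (1 + 6·x + 12·x^2 + 16·x^3)·Dx + (-1 + x + 3·x^2 + 4·x^3 + 4·x^4)·Dx^2  (order 2).
h: a_k = 0, 1, 1/2, 4/3, 11/4, 31/5, …
ICs: h(0) = 0, h′(0) = 1.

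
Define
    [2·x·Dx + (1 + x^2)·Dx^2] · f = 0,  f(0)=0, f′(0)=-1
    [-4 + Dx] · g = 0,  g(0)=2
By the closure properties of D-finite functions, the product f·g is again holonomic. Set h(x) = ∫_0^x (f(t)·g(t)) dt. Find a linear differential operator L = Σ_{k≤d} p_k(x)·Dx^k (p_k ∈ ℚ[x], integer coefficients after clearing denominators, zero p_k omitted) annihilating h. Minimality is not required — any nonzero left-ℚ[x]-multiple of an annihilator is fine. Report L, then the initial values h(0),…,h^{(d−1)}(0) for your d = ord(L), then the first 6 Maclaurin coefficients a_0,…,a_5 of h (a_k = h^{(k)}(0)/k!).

L = (16 - 8·x + 16·x^2)·Dx + (-8 + 2·x - 8·x^2)·Dx^2 + (1 + x^2)·Dx^3  (order 3).
h: a_k = 0, 0, -1, -8/3, -23/6, -56/15, …
ICs: h(0) = 0, h′(0) = 0, h′′(0) = -2.

f: a_k = 0, -1, 0, 1/3, 0, -1/5, …
g: a_k = 2, 8, 16, 64/3, 64/3, 256/15, …
h₀=f·g: eliminate ⇒ L₀, order ≤ 2·1.
h=∫₀ˣh₀: take L = L₀·Dx.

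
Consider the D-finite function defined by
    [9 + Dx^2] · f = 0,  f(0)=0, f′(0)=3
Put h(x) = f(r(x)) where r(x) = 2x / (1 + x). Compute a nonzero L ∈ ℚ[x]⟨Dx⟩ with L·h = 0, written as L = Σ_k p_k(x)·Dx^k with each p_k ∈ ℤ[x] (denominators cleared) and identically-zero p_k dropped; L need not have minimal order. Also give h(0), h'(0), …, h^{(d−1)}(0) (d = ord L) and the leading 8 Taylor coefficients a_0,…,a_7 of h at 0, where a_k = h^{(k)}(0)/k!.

L = 36 + (2 + 6·x + 6·x^2 + 2·x^3)·Dx + (1 + 4·x + 6·x^2 + 4·x^3 + x^4)·Dx^2  (order 2).
h: a_k = 0, 6, -6, -30, 102, -726/5, 30, 13386/35, …
ICs: h(0) = 0, h′(0) = 6.

f: a_k = 0, 3, 0, -9/2, 0, 81/40, 0, -243/560, …
f∘r: x↦r, Dx↦Dx/r' in L_f ⇒ L₀.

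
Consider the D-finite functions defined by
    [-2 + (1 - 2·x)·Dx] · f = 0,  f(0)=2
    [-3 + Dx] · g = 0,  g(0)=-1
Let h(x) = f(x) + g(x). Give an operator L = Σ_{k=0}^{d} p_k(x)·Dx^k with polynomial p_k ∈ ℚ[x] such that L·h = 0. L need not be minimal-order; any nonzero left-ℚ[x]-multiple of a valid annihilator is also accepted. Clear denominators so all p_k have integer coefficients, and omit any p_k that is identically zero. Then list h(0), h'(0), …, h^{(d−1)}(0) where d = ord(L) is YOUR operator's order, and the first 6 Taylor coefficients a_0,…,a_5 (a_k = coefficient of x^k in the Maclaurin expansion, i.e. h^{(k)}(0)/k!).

f: a_k = 2, 4, 8, 16, 32, 64, …
g: a_k = -1, -3, -9/2, -9/2, -27/8, -81/40, …
f+g: L₀ = lclm(L_f,L_g), ord ≤ 1+1.
L = (-6 - 36·x) + (-1 + 36·x - 36·x^2)·Dx + (1 - 8·x + 12·x^2)·Dx^2  (order 2).
h: a_k = 1, 1, 7/2, 23/2, 229/8, 2479/40, …
ICs: h(0) = 1, h′(0) = 1.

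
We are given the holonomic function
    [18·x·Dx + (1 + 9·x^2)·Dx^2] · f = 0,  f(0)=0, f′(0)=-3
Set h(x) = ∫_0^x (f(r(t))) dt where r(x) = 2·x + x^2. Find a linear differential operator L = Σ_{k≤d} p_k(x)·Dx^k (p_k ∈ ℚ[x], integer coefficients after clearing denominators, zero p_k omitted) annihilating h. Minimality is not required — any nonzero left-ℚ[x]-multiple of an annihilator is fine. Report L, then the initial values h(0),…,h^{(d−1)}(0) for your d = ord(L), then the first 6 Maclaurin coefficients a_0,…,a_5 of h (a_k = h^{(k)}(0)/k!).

f: a_k = 0, -3, 0, 9, 0, -243/5, …
L₀ from L_f via x↦r, Dx↦r'^{-1}Dx.
h=∫₀ˣh₀: take L = L₀·Dx.
L = (-1 + 72·x + 144·x^2 + 108·x^3 + 27·x^4)·Dx^2 + (1 + x + 36·x^2 + 72·x^3 + 45·x^4 + 9·x^5)·Dx^3  (order 3).
h: a_k = 0, 0, -3, -1, 18, 108/5, …
ICs: h(0) = 0, h′(0) = 0, h′′(0) = -6.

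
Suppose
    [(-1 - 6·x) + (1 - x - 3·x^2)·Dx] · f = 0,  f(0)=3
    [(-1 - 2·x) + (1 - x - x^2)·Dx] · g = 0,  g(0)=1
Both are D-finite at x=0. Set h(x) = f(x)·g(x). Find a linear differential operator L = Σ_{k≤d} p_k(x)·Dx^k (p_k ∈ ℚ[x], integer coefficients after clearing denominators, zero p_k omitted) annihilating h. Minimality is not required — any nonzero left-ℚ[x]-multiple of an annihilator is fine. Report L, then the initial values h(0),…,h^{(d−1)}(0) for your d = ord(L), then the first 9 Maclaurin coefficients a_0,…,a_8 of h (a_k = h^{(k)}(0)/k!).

L = (-2 - 6·x + 12·x^2 + 12·x^3) + (1 - 2·x - 3·x^2 + 4·x^3 + 3·x^4)·Dx  (order 1).
h: a_k = 3, 6, 21, 48, 126, 294, 711, 1656, 3891, …
ICs: h(0) = 3.

f: a_k = 3, 3, 12, 21, 57, 120, 291, 651, 1524, …
g: a_k = 1, 1, 2, 3, 5, 8, 13, 21, 34, …
Sym-product of L_f,L_g gives L₀ (≤ ord 1).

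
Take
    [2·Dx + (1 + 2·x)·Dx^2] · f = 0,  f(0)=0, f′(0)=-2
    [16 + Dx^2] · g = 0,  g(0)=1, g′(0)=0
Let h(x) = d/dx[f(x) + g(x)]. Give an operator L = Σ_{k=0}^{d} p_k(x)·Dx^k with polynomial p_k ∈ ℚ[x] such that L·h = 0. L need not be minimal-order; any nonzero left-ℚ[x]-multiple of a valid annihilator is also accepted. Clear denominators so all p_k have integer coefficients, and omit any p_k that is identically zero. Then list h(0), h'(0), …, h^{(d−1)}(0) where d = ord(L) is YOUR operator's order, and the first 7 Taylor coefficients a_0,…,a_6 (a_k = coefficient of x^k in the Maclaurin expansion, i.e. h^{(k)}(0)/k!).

L = (160 + 256·x + 256·x^2) + (48 + 224·x + 384·x^2 + 256·x^3)·Dx + (10 + 16·x + 16·x^2)·Dx^2 + (3 + 14·x + 24·x^2 + 16·x^3)·Dx^3  (order 3).
h: a_k = -2, -12, -8, 176/3, -32, 448/15, -128, …
ICs: h(0) = -2, h′(0) = -12, h′′(0) = -16.

f: a_k = 0, -2, 2, -8/3, 4, -32/5, 32/3, …
g: a_k = 1, 0, -8, 0, 32/3, 0, -256/45, …
f+g: L₀ = lclm(L_f,L_g), ord ≤ 2+2.
Differentiate: ansatz ord ≤ ord L₀ ⇒ L.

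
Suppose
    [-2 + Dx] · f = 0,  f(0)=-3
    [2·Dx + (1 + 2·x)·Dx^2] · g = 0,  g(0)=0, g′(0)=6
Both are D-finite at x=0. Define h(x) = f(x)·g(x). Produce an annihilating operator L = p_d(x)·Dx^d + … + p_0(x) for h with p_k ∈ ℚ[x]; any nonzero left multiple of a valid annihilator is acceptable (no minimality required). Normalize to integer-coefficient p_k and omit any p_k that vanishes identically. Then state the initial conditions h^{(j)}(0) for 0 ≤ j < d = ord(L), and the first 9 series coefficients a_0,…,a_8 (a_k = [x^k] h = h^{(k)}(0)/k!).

f: a_k = -3, -6, -6, -4, -2, -4/5, -4/15, -8/105, -2/105, …
g: a_k = 0, 6, -6, 8, -12, 96/5, -32, 384/7, -96, …
Sym-product of L_f,L_g gives L₀ (≤ ord 2).
L = 8·x + (-2 - 8·x)·Dx + (1 + 2·x)·Dx^2  (order 2).
h: a_k = 0, -18, -18, -24, 0, -108/5, 28, -368/7, 464/5, …
ICs: h(0) = 0, h′(0) = -18.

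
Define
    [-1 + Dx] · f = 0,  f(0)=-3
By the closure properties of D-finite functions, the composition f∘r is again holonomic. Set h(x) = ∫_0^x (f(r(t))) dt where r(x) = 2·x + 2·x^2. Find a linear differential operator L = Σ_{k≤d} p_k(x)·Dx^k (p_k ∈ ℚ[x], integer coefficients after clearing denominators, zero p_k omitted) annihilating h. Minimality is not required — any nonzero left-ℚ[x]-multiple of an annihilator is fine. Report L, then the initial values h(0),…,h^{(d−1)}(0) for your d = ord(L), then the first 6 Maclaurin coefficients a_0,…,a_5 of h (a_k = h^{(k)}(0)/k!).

L = (-2 - 4·x)·Dx + Dx^2  (order 2).
h: a_k = 0, -3, -3, -4, -4, -4, …
ICs: h(0) = 0, h′(0) = -3.

f: a_k = -3, -3, -3/2, -1/2, -1/8, -1/40, …
h₀=f(r): pull back L_f along r ⇒ L₀.
h=∫h₀ ⇒ L = L₀·Dx.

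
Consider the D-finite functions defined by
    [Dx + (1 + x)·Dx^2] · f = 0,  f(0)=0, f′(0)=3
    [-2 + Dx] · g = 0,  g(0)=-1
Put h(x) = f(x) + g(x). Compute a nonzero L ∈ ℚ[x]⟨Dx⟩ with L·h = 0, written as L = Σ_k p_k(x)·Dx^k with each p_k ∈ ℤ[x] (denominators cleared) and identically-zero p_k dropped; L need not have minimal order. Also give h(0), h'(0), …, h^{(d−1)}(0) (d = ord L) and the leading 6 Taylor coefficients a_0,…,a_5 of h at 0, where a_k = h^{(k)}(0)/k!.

L = (-8 - 4·x)·Dx + (-2 - 8·x - 4·x^2)·Dx^2 + (3 + 5·x + 2·x^2)·Dx^3  (order 3).
h: a_k = -1, 1, -7/2, -1/3, -17/12, 1/3, …
ICs: h(0) = -1, h′(0) = 1, h′′(0) = -7.

f: a_k = 0, 3, -3/2, 1, -3/4, 3/5, …
g: a_k = -1, -2, -2, -4/3, -2/3, -4/15, …
Sum ⇒ L₀ = lclm(L_f,L_g) in ℚ(x)⟨Dx⟩.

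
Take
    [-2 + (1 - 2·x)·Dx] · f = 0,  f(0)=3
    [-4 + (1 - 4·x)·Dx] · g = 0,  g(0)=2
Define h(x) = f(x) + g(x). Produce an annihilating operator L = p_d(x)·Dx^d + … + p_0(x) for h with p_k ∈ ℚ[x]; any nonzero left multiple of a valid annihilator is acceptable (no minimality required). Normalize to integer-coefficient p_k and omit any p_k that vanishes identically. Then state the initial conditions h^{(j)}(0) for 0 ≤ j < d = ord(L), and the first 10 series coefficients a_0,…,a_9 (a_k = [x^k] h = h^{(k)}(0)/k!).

L = -16 + (12 - 32·x)·Dx + (-1 + 6·x - 8·x^2)·Dx^2  (order 2).
h: a_k = 5, 14, 44, 152, 560, 2144, 8384, 33152, 131840, 525824, …
ICs: h(0) = 5, h′(0) = 14.

f: a_k = 3, 6, 12, 24, 48, 96, 192, 384, 768, 1536, …
g: a_k = 2, 8, 32, 128, 512, 2048, 8192, 32768, 131072, 524288, …
h₀=f+g: left-lcm gives L₀, ord ≤ 2.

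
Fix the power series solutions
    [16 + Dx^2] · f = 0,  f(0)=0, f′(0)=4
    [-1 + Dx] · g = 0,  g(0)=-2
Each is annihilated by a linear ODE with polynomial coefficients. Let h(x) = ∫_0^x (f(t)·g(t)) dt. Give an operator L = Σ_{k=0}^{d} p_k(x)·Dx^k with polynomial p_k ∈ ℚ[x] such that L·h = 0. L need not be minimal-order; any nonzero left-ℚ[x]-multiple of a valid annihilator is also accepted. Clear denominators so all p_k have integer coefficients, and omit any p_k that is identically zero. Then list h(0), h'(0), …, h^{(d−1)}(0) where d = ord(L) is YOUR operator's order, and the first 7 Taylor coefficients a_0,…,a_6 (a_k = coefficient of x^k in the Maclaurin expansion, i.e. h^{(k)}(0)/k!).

f: a_k = 0, 4, 0, -32/3, 0, 128/15, 0, …
g: a_k = -2, -2, -1, -1/3, -1/12, -1/60, -1/360, …
Sym-product of L_f,L_g gives L₀ (≤ ord 2).
h=∫h₀ ⇒ L = L₀·Dx.
L = 17·Dx - 2·Dx^2 + Dx^3  (order 3).
h: a_k = 0, 0, -4, -8/3, 13/3, 4, -101/90, …
ICs: h(0) = 0, h′(0) = 0, h′′(0) = -8.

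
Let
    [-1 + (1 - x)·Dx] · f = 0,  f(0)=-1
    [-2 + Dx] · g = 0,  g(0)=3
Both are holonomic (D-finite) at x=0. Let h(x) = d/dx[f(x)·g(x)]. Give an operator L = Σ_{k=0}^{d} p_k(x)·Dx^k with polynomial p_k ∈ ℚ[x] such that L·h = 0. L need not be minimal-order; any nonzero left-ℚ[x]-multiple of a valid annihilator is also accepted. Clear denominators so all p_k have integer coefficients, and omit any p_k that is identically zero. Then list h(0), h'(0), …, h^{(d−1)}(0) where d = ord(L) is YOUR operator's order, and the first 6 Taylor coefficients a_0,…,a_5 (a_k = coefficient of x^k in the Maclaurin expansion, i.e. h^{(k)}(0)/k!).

L = (10 - 12·x + 4·x^2) + (-3 + 5·x - 2·x^2)·Dx  (order 1).
h: a_k = -9, -30, -57, -84, -109, -662/5, …
ICs: h(0) = -9.

f: a_k = -1, -1, -1, -1, -1, -1, …
g: a_k = 3, 6, 6, 4, 2, 4/5, …
Product ⇒ symmetric product L₀, ord ≤ 1.
h=h₀': d/dx-closure on L₀ ⇒ L.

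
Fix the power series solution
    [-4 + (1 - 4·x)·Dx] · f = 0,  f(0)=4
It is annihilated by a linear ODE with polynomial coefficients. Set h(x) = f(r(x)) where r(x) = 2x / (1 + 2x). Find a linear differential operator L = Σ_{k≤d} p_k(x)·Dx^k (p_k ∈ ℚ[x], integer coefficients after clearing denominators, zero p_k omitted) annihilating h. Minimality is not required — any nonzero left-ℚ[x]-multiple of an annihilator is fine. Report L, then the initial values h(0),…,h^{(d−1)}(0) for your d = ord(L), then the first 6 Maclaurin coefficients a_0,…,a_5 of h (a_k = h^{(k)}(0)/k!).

f: a_k = 4, 16, 64, 256, 1024, 4096, …
Substitute x→r, Dx→(1/r')Dx; clear ⇒ L₀.
L = 8 + (-1 + 4·x + 12·x^2)·Dx  (order 1).
h: a_k = 4, 32, 192, 1152, 6912, 41472, …
ICs: h(0) = 4.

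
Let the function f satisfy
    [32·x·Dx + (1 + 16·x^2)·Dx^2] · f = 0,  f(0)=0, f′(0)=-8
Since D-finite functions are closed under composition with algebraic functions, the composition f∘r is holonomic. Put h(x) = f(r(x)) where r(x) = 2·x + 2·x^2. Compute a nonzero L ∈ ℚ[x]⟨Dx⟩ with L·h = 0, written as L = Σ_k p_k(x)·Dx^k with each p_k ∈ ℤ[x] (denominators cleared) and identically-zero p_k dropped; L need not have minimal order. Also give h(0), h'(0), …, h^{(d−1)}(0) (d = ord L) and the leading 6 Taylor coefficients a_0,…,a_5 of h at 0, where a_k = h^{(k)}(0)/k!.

L = (-2 + 128·x + 512·x^2 + 768·x^3 + 384·x^4)·Dx + (1 + 2·x + 64·x^2 + 256·x^3 + 320·x^4 + 128·x^5)·Dx^2  (order 2).
h: a_k = 0, -16, -16, 1024/3, 1024, -60416/5, …
ICs: h(0) = 0, h′(0) = -16.

f: a_k = 0, -8, 0, 128/3, 0, -2048/5, …
Change of var in L_f (x↦r) gives L₀.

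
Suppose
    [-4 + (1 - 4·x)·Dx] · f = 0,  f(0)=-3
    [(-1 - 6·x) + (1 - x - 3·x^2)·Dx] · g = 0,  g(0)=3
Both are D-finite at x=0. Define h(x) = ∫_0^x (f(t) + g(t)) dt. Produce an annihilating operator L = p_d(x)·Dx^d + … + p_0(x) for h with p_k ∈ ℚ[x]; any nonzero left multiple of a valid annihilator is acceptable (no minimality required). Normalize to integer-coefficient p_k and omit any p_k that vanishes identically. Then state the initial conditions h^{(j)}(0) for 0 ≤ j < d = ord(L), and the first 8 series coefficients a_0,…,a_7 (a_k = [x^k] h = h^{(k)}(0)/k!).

L = (-72·x + 72·x^2 - 96·x^3)·Dx + (8 - 6·x - 66·x^2 + 112·x^3 - 192·x^4)·Dx^2 + (-1 + 7·x - 15·x^2 + 10·x^3 + 20·x^4 - 48·x^5)·Dx^3  (order 3).
h: a_k = 0, 0, -9/2, -12, -171/4, -711/5, -492, -11997/7, …
ICs: h(0) = 0, h′(0) = 0, h′′(0) = -9.

f: a_k = -3, -12, -48, -192, -768, -3072, -12288, -49152, …
g: a_k = 3, 3, 12, 21, 57, 120, 291, 651, …
L₀ := lclm(L_f,L_g); ord L₀ ≤ 1+1.
∫: right-multiply L₀ by Dx.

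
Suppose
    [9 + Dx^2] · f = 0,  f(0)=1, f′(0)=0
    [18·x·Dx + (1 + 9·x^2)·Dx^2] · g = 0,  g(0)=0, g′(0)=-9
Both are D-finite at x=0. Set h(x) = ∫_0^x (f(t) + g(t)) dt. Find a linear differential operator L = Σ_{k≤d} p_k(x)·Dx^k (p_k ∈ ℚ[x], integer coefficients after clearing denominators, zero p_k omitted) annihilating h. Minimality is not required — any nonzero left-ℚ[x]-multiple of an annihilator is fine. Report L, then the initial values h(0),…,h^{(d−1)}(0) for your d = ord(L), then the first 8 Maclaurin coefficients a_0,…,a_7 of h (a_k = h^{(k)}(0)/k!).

f: a_k = 1, 0, -9/2, 0, 27/8, 0, -81/80, 0, …
g: a_k = 0, -9, 0, 27, 0, -729/5, 0, 6561/7, …
f+g: L₀ = lclm(L_f,L_g), ord ≤ 2+2.
h=∫₀ˣh₀: take L = L₀·Dx.
L = (-1782·x + 20412·x^3 + 13122·x^5)·Dx^2 + (-9 + 567·x^2 + 6561·x^4 + 6561·x^6)·Dx^3 + (-198·x + 2268·x^3 + 1458·x^5)·Dx^4 + (-1 + 63·x^2 + 729·x^4 + 729·x^6)·Dx^5  (order 5).
h: a_k = 0, 1, -9/2, -3/2, 27/4, 27/40, -243/10, -81/560, …
ICs: h(0) = 0, h′(0) = 1, h′′(0) = -9, h′′′(0) = -9, h′′′′(0) = 162.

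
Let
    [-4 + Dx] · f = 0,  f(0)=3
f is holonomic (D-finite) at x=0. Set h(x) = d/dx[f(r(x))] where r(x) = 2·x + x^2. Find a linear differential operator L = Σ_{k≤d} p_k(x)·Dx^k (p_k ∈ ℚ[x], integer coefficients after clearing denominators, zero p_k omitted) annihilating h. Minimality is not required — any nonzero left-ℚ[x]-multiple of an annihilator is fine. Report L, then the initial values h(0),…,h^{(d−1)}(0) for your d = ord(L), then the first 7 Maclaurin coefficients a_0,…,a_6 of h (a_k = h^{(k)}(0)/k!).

f: a_k = 3, 12, 24, 32, 32, 128/5, 256/15, …
f∘r: x↦r, Dx↦Dx/r' in L_f ⇒ L₀.
Differentiate: ansatz ord ≤ ord L₀ ⇒ L.
L = (9 + 16·x + 8·x^2) + (-1 - x)·Dx  (order 1).
h: a_k = 24, 216, 1056, 3680, 10176, 118208/5, 717056/15, …
ICs: h(0) = 24.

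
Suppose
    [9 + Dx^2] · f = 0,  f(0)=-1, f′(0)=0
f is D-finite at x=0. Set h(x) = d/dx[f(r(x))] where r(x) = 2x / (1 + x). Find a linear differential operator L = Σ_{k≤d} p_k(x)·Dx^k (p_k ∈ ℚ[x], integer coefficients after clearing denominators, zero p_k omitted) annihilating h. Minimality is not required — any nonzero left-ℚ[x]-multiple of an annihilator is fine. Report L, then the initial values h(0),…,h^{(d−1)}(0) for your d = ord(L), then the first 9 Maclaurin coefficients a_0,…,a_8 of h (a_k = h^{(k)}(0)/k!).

f: a_k = -1, 0, 9/2, 0, -27/8, 0, 81/80, 0, -729/4480, …
h₀=f(r): pull back L_f along r ⇒ L₀.
Differentiate: ansatz ord ≤ ord L₀ ⇒ L.
L = (42 + 12·x + 6·x^2) + (6 + 18·x + 18·x^2 + 6·x^3)·Dx + (1 + 4·x + 6·x^2 + 4·x^3 + x^4)·Dx^2  (order 2).
h: a_k = 0, 36, -108, 0, 720, -11556/5, 20412/5, -24912/7, -130896/35, …
ICs: h(0) = 0, h′(0) = 36.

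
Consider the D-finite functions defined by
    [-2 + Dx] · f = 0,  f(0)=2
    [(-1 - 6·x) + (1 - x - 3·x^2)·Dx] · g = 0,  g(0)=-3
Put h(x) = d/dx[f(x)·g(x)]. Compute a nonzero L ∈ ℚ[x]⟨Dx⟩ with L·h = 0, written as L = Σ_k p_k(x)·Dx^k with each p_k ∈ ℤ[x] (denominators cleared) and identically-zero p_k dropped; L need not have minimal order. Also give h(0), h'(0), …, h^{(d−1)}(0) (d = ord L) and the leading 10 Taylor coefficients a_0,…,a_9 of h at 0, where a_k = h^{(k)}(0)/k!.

f: a_k = 2, 4, 4, 8/3, 4/3, 8/15, 8/45, 16/315, 4/315, 8/2835, …
g: a_k = -3, -3, -12, -21, -57, -120, -291, -651, -1524, -3477, …
h₀=f·g: eliminate ⇒ L₀, order ≤ 1·1.
Derive L from L₀ (diff closure).
L = (16 + 30·x - 2·x^2 - 48·x^3 + 36·x^4) + (-3 - x + 19·x^2 + 6·x^3 - 18·x^4)·Dx  (order 1).
h: a_k = -18, -96, -330, -1032, -2948, -40924/5, -109658/5, -1213888/21, -15710426/105, -120649292/315, …
ICs: h(0) = -18.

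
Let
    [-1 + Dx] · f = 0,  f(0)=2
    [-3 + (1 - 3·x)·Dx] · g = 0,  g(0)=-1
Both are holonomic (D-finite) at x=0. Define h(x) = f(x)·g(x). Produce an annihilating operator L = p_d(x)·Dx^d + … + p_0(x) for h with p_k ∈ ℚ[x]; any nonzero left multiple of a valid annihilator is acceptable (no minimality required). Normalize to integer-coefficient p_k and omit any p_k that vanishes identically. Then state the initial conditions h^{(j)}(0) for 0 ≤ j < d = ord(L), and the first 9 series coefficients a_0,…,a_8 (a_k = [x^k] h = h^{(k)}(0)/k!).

f: a_k = 2, 2, 1, 1/3, 1/12, 1/60, 1/360, 1/2520, 1/20160, …
g: a_k = -1, -3, -9, -27, -81, -243, -729, -2187, -6561, …
L₀ := L_f ⊗_s L_g (sym. prod.), ord ≤ 1.
L = (4 - 3·x) + (-1 + 3·x)·Dx  (order 1).
h: a_k = -2, -8, -25, -226/3, -2713/12, -10174/15, -732529/360, -1538311/252, -369194641/20160, …
ICs: h(0) = -2.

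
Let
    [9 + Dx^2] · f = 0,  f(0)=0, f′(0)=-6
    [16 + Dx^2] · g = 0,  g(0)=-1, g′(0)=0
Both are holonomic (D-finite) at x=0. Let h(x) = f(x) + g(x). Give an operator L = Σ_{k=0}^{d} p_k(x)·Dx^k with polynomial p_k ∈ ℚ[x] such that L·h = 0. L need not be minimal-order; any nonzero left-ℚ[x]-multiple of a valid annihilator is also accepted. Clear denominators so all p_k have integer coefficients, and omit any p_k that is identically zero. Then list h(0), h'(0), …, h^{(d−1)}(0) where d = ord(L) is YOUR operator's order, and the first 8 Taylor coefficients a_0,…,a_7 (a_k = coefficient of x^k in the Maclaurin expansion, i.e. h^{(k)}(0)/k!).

f: a_k = 0, -6, 0, 9, 0, -81/20, 0, 243/280, …
g: a_k = -1, 0, 8, 0, -32/3, 0, 256/45, 0, …
h₀=f+g: left-lcm gives L₀, ord ≤ 4.
L = 144 + 25·Dx^2 + Dx^4  (order 4).
h: a_k = -1, -6, 8, 9, -32/3, -81/20, 256/45, 243/280, …
ICs: h(0) = -1, h′(0) = -6, h′′(0) = 16, h′′′(0) = 54.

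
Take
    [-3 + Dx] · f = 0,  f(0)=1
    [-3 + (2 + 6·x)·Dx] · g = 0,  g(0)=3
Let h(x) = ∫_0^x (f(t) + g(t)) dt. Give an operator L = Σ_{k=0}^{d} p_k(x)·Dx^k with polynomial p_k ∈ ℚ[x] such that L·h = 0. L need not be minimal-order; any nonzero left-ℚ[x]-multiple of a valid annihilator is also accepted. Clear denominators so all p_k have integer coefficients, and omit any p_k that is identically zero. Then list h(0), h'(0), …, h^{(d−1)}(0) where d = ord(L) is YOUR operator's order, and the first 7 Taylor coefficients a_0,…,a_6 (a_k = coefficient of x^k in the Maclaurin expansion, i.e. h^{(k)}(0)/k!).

f: a_k = 1, 3, 9/2, 9/2, 27/8, 81/40, 81/80, …
g: a_k = 3, 9/2, -27/8, 81/16, -1215/128, 5103/256, -45927/1024, …
Sum ⇒ L₀ = lclm(L_f,L_g) in ℚ(x)⟨Dx⟩.
h=∫₀ˣh₀: take L = L₀·Dx.
L = (27 + 54·x)·Dx + (-15 - 72·x - 108·x^2)·Dx^2 + (2 + 18·x + 36·x^2)·Dx^3  (order 3).
h: a_k = 0, 4, 15/4, 3/8, 153/64, -783/640, 9369/2560, …
ICs: h(0) = 0, h′(0) = 4, h′′(0) = 15/2.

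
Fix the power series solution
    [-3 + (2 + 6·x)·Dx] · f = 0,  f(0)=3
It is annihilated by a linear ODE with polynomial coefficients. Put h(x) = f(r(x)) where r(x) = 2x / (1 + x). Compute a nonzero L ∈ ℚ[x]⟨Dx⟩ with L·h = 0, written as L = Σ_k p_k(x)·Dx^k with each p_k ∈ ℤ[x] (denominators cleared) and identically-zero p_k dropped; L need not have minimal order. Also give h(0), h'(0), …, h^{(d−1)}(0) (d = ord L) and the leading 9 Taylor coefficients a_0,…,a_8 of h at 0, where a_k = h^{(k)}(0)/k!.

L = -3 + (1 + 8·x + 7·x^2)·Dx  (order 1).
h: a_k = 3, 9, -45/2, 153/2, -2583/8, 12411/8, -128961/16, 704925/16, -31944663/128, …
ICs: h(0) = 3.

f: a_k = 3, 9/2, -27/8, 81/16, -1215/128, 5103/256, -45927/1024, 216513/2048, -8444007/32768, …
Substitute x→r, Dx→(1/r')Dx; clear ⇒ L₀.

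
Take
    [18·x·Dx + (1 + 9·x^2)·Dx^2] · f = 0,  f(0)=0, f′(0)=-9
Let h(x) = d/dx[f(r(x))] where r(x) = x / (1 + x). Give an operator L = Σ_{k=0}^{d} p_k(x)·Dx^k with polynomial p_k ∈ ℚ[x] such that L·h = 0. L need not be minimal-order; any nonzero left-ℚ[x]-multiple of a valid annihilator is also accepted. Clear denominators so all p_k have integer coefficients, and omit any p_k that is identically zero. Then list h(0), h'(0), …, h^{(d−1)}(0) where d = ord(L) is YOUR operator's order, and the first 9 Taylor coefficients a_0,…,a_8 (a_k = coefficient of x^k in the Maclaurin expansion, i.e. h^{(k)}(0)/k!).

L = (2 + 20·x) + (1 + 2·x + 10·x^2)·Dx  (order 1).
h: a_k = -9, 18, 54, -288, 36, 2808, -5976, -16128, 92016, …
ICs: h(0) = -9.

f: a_k = 0, -9, 0, 27, 0, -729/5, 0, 6561/7, 0, …
f∘r: x↦r, Dx↦Dx/r' in L_f ⇒ L₀.
h₀' ⇒ L via d/dx closure of L₀.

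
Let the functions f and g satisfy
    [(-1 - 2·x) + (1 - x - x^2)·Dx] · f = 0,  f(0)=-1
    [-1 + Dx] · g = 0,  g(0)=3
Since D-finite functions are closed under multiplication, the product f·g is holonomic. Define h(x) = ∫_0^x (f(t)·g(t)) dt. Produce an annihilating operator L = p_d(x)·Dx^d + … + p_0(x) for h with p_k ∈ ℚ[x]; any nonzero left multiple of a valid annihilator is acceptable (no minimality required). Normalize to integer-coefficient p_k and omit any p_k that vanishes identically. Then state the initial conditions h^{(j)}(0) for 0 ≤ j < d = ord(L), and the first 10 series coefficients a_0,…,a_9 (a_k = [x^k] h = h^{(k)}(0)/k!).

L = (2 + x - x^2)·Dx + (-1 + x + x^2)·Dx^2  (order 2).
h: a_k = 0, -3, -3, -7/2, -17/4, -221/40, -893/120, -17347/1680, -98221/6720, -2542969/120960, …
ICs: h(0) = 0, h′(0) = -3.

f: a_k = -1, -1, -2, -3, -5, -8, -13, -21, -34, -55, …
g: a_k = 3, 3, 3/2, 1/2, 1/8, 1/40, 1/240, 1/1680, 1/13440, 1/120960, …
L₀ := L_f ⊗_s L_g (sym. prod.), ord ≤ 1.
h=∫h₀ ⇒ L = L₀·Dx.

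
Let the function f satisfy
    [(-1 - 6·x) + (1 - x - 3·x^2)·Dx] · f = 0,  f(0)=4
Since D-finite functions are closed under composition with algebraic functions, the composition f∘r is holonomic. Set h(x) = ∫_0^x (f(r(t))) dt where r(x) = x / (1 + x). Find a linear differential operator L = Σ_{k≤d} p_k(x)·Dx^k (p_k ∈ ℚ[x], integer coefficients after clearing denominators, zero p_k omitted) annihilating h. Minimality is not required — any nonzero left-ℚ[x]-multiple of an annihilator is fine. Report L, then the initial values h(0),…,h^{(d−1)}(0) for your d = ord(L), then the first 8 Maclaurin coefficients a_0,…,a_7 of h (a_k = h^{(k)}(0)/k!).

L = (1 + 7·x)·Dx + (-1 - 2·x + 2·x^2 + 3·x^3)·Dx^2  (order 2).
h: a_k = 0, 4, 2, 4, 0, 36/5, -6, 144/7, …
ICs: h(0) = 0, h′(0) = 4.

f: a_k = 4, 4, 16, 28, 76, 160, 388, 868, …
Change of var in L_f (x↦r) gives L₀.
h=∫₀ˣh₀: take L = L₀·Dx.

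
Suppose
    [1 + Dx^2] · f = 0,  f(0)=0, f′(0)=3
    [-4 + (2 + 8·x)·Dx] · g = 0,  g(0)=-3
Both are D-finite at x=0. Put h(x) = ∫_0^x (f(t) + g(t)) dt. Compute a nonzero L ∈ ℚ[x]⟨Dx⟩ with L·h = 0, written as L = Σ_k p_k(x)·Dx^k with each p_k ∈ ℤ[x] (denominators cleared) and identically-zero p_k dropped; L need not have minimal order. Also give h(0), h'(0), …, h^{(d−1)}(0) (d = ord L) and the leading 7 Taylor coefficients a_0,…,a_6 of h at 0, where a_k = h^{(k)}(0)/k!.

L = (-26 - 16·x - 32·x^2)·Dx + (-3 - 4·x + 48·x^2 + 64·x^3)·Dx^2 + (-26 - 16·x - 32·x^2)·Dx^3 + (-3 - 4·x + 48·x^2 + 64·x^3)·Dx^4  (order 4).
h: a_k = 0, -3, -3/2, 2, -25/8, 6, -3359/240, …
ICs: h(0) = 0, h′(0) = -3, h′′(0) = -3, h′′′(0) = 12.

f: a_k = 0, 3, 0, -1/2, 0, 1/40, 0, …
g: a_k = -3, -6, 6, -12, 30, -84, 252, …
Weyl lclm of L_f,L_g ⇒ L₀ (ord ≤ 3).
Integrate: L := L₀·Dx.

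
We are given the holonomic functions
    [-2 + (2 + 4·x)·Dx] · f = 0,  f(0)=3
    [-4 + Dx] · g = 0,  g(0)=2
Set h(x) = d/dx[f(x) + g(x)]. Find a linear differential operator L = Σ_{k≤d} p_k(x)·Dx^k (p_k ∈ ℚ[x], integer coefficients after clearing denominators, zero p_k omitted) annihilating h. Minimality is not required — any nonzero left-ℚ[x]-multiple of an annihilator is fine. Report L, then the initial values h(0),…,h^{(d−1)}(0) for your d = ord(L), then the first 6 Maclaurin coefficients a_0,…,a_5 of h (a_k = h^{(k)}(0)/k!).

L = (-28 - 32·x) + (-13 - 64·x - 64·x^2)·Dx + (5 + 18·x + 16·x^2)·Dx^2  (order 2).
h: a_k = 11, 29, 137/2, 467/6, 2363/24, 5357/120, …
ICs: h(0) = 11, h′(0) = 29.

f: a_k = 3, 3, -3/2, 3/2, -15/8, 21/8, …
g: a_k = 2, 8, 16, 64/3, 64/3, 256/15, …
Weyl lclm of L_f,L_g ⇒ L₀ (ord ≤ 2).
h₀' ⇒ L via d/dx closure of L₀.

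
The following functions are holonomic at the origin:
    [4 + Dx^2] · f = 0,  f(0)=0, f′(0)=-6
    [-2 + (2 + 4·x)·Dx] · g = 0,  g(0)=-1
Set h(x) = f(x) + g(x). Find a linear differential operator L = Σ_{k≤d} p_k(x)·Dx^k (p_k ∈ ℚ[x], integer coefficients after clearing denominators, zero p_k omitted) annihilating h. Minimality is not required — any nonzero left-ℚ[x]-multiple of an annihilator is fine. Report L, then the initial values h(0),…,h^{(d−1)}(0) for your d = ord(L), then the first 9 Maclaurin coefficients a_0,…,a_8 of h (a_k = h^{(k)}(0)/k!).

f: a_k = 0, -6, 0, 4, 0, -4/5, 0, 8/105, 0, …
g: a_k = -1, -1, 1/2, -1/2, 5/8, -7/8, 21/16, -33/16, 429/128, …
Sum ⇒ L₀ = lclm(L_f,L_g) in ℚ(x)⟨Dx⟩.
L = (-28 - 64·x - 64·x^2) + (12 + 88·x + 192·x^2 + 128·x^3)·Dx + (-7 - 16·x - 16·x^2)·Dx^2 + (3 + 22·x + 48·x^2 + 32·x^3)·Dx^3  (order 3).
h: a_k = -1, -7, 1/2, 7/2, 5/8, -67/40, 21/16, -3337/1680, 429/128, …
ICs: h(0) = -1, h′(0) = -7, h′′(0) = 1.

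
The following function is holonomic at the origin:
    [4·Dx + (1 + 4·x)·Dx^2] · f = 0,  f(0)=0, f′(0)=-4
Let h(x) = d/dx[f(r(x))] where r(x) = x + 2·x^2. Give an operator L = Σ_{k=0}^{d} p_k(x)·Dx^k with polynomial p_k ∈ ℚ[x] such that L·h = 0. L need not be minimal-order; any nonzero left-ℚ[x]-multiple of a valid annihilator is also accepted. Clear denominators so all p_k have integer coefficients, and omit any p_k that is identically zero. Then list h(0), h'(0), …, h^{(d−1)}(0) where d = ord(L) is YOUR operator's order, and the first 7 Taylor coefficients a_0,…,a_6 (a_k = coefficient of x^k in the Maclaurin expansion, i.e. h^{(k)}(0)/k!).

L = (16·x + 32·x^2) + (1 + 8·x + 24·x^2 + 32·x^3)·Dx  (order 1).
h: a_k = -4, 0, 32, -128, 256, 0, -2048, …
ICs: h(0) = -4.

f: a_k = 0, -4, 8, -64/3, 64, -1024/5, 2048/3, …
Substitute x→r, Dx→(1/r')Dx; clear ⇒ L₀.
Derive L from L₀ (diff closure).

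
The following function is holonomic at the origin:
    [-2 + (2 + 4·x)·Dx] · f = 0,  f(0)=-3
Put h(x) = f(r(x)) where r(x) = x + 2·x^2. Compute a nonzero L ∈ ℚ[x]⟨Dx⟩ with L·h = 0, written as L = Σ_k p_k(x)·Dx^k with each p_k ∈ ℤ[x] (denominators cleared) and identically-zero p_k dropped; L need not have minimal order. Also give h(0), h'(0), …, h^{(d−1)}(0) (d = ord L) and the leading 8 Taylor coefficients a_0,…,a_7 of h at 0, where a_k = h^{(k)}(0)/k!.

L = (-1 - 4·x) + (1 + 2·x + 4·x^2)·Dx  (order 1).
h: a_k = -3, -3, -9/2, 9/2, -9/8, -45/8, 171/16, -63/16, …
ICs: h(0) = -3.

f: a_k = -3, -3, 3/2, -3/2, 15/8, -21/8, 63/16, -99/16, …
L₀ from L_f via x↦r, Dx↦r'^{-1}Dx.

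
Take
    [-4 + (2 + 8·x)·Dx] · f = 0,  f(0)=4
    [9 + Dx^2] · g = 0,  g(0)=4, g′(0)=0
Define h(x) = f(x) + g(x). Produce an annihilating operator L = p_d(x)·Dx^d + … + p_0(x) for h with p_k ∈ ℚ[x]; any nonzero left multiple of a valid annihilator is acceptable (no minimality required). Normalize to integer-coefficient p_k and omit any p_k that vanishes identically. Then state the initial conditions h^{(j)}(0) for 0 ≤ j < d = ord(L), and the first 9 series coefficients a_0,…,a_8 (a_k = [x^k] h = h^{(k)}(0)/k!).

L = (-378 - 1296·x - 2592·x^2) + (45 + 828·x + 3888·x^2 + 5184·x^3)·Dx + (-42 - 144·x - 288·x^2)·Dx^2 + (5 + 92·x + 432·x^2 + 576·x^3)·Dx^3  (order 3).
h: a_k = 8, 8, -26, 16, -53/2, 112, -6801/20, 1056, -3843111/1120, …
ICs: h(0) = 8, h′(0) = 8, h′′(0) = -52.

f: a_k = 4, 8, -8, 16, -40, 112, -336, 1056, -3432, …
g: a_k = 4, 0, -18, 0, 27/2, 0, -81/20, 0, 729/1120, …
L₀ := lclm(L_f,L_g); ord L₀ ≤ 1+2.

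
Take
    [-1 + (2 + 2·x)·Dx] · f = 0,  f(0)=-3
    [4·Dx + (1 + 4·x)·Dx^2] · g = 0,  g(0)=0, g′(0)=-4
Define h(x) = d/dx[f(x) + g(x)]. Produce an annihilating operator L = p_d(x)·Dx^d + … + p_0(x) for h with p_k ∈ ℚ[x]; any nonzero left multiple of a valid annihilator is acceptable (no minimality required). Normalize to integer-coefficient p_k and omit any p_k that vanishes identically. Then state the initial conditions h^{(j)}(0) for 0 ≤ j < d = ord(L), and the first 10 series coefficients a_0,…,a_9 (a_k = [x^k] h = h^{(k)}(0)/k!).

f: a_k = -3, -3/2, 3/8, -3/16, 15/128, -21/256, 63/1024, -99/2048, 1287/32768, -2145/65536, …
g: a_k = 0, -4, 8, -64/3, 64, -1024/5, 2048/3, -16384/7, 8192, -262144/9, …
Weyl lclm of L_f,L_g ⇒ L₀ (ord ≤ 3).
Derive L from L₀ (diff closure).
L = (52 + 16·x) + (125 + 232·x + 80·x^2)·Dx + (14 + 78·x + 96·x^2 + 32·x^3)·Dx^2  (order 2).
h: a_k = -11/2, 67/4, -1033/16, 8207/32, -262249/256, 2097341/512, -33555125/2048, 268436743/4096, -17179888489/65536, 137438989937/131072, …
ICs: h(0) = -11/2, h′(0) = 67/4.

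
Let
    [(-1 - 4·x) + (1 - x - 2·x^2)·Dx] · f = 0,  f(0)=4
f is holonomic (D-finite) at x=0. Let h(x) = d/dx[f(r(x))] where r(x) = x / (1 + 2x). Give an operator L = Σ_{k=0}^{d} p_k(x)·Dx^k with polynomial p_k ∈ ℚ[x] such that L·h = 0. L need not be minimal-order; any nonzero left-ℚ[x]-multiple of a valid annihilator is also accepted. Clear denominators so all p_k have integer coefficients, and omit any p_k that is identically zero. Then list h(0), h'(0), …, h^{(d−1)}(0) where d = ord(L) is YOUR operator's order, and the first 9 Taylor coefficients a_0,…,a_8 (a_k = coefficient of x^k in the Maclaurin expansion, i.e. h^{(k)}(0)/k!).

L = 2 + (-1 - 11·x - 36·x^2 - 36·x^3)·Dx  (order 1).
h: a_k = 4, 8, -36, 144, -540, 1944, -6804, 23328, -78732, …
ICs: h(0) = 4.

f: a_k = 4, 4, 12, 20, 44, 84, 172, 340, 684, …
f∘r: x↦r, Dx↦Dx/r' in L_f ⇒ L₀.
Derive L from L₀ (diff closure).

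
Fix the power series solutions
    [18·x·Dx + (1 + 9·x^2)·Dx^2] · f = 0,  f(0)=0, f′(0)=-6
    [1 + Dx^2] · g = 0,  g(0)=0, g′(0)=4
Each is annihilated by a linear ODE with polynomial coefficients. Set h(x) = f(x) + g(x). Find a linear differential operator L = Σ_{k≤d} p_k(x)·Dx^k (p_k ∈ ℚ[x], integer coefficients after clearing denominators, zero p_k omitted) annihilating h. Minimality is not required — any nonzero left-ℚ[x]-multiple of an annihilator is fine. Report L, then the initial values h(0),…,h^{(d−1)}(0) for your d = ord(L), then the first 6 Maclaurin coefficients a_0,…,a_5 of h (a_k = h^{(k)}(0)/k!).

L = (-1926·x + 17820·x^3 + 1458·x^5)·Dx + (-17 + 351·x^2 + 4617·x^4 + 729·x^6)·Dx^2 + (-1926·x + 17820·x^3 + 1458·x^5)·Dx^3 + (-17 + 351·x^2 + 4617·x^4 + 729·x^6)·Dx^4  (order 4).
h: a_k = 0, -2, 0, 52/3, 0, -583/6, …
ICs: h(0) = 0, h′(0) = -2, h′′(0) = 0, h′′′(0) = 104.

f: a_k = 0, -6, 0, 18, 0, -486/5, …
g: a_k = 0, 4, 0, -2/3, 0, 1/30, …
Weyl lclm of L_f,L_g ⇒ L₀ (ord ≤ 4).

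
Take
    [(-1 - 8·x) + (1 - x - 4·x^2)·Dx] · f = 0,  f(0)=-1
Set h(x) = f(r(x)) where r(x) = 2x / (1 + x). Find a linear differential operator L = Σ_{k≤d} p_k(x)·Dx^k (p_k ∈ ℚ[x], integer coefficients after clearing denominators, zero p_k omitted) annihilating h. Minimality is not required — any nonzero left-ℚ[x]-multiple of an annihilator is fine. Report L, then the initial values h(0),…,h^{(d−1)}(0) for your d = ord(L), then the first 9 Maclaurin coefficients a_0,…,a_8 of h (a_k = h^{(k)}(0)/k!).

L = (2 + 34·x) + (-1 - x + 17·x^2 + 17·x^3)·Dx  (order 1).
h: a_k = -1, -2, -18, -34, -306, -578, -5202, -9826, -88434, …
ICs: h(0) = -1.

f: a_k = -1, -1, -5, -9, -29, -65, -181, -441, -1165, …
Substitute x→r, Dx→(1/r')Dx; clear ⇒ L₀.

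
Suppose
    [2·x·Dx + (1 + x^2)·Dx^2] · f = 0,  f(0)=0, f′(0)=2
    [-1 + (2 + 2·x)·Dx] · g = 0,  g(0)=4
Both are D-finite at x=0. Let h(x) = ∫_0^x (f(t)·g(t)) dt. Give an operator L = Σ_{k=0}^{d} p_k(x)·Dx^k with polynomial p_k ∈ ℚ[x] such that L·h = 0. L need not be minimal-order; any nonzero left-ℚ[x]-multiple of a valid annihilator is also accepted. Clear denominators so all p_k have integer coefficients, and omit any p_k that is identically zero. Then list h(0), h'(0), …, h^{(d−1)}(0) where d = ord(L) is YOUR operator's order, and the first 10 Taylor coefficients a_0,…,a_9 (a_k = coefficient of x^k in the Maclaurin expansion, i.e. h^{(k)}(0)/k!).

L = (3 - 4·x - x^2)·Dx + (-4 + 4·x + 12·x^2 + 4·x^3)·Dx^2 + (4 + 8·x + 8·x^2 + 8·x^3 + 4·x^4)·Dx^3  (order 3).
h: a_k = 0, 0, 4, 4/3, -11/12, -1/6, 389/1440, 409/3360, -18853/107520, -11167/241920, …
ICs: h(0) = 0, h′(0) = 0, h′′(0) = 8.

f: a_k = 0, 2, 0, -2/3, 0, 2/5, 0, -2/7, 0, 2/9, …
g: a_k = 4, 2, -1/2, 1/4, -5/32, 7/64, -21/256, 33/512, -429/8192, 715/16384, …
f·g: L₀ = L_f ⊗_s L_g, ord ≤ 2·1.
Integrate: L := L₀·Dx.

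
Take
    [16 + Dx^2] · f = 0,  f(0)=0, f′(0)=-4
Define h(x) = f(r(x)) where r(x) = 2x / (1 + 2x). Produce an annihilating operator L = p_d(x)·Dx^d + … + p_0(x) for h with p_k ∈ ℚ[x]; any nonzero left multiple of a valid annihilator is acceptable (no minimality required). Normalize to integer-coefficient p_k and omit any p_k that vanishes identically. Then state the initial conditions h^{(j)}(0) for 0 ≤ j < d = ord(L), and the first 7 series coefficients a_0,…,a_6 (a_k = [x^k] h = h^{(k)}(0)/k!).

f: a_k = 0, -4, 0, 32/3, 0, -128/15, 0, …
L₀ from L_f via x↦r, Dx↦r'^{-1}Dx.
L = 64 + (4 + 24·x + 48·x^2 + 32·x^3)·Dx + (1 + 8·x + 24·x^2 + 32·x^3 + 16·x^4)·Dx^2  (order 2).
h: a_k = 0, -8, 16, 160/3, -448, 24704/15, -3840, …
ICs: h(0) = 0, h′(0) = -8.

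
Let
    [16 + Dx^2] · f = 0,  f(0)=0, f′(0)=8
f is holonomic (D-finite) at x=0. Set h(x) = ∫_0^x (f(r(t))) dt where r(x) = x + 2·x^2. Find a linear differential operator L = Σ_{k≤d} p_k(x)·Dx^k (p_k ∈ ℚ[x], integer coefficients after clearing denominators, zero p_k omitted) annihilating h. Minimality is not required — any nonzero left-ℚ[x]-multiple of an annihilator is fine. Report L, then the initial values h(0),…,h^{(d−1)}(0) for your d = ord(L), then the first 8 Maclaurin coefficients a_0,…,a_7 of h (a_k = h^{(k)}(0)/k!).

L = (16 + 192·x + 768·x^2 + 1024·x^3)·Dx - 4·Dx^2 + (1 + 4·x)·Dx^3  (order 3).
h: a_k = 0, 0, 4, 16/3, -16/3, -128/5, -1792/45, 0, …
ICs: h(0) = 0, h′(0) = 0, h′′(0) = 8.

f: a_k = 0, 8, 0, -64/3, 0, 256/15, 0, -2048/315, …
Substitute x→r, Dx→(1/r')Dx; clear ⇒ L₀.
Integrate: L := L₀·Dx.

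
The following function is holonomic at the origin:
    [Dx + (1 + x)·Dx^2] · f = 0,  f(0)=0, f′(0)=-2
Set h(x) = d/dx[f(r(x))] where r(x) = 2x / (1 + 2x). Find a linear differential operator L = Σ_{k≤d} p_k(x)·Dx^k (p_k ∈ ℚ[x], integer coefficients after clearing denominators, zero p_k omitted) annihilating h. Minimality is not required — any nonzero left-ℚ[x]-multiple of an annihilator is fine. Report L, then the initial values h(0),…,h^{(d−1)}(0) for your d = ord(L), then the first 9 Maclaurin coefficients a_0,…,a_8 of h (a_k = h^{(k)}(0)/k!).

L = (6 + 16·x) + (1 + 6·x + 8·x^2)·Dx  (order 1).
h: a_k = -4, 24, -112, 480, -1984, 8064, -32512, 130560, -523264, …
ICs: h(0) = -4.

f: a_k = 0, -2, 1, -2/3, 1/2, -2/5, 1/3, -2/7, 1/4, …
h₀=f(r): pull back L_f along r ⇒ L₀.
h=h₀': d/dx-closure on L₀ ⇒ L.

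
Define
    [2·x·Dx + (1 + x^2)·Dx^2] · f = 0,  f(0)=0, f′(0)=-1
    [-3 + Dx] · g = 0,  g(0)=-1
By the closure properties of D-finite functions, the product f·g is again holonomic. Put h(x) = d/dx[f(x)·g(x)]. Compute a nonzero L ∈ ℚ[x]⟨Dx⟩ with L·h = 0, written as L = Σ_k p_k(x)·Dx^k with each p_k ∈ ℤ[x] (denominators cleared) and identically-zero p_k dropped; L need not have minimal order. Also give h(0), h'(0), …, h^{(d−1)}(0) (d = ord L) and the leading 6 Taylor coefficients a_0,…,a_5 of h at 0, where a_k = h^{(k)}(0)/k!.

f: a_k = 0, -1, 0, 1/3, 0, -1/5, …
g: a_k = -1, -3, -9/2, -9/2, -27/8, -81/40, …
Product ⇒ symmetric product L₀, ord ≤ 2.
h₀' ⇒ L via d/dx closure of L₀.
L = (21 - 36·x + 72·x^2 - 36·x^3 + 27·x^4) + (-16 + 18·x - 42·x^2 + 18·x^3 - 18·x^4)·Dx + (3 - 2·x + 6·x^2 - 2·x^3 + 3·x^4)·Dx^2  (order 2).
h: a_k = 1, 6, 25/2, 14, 83/8, 27/4, …
ICs: h(0) = 1, h′(0) = 6.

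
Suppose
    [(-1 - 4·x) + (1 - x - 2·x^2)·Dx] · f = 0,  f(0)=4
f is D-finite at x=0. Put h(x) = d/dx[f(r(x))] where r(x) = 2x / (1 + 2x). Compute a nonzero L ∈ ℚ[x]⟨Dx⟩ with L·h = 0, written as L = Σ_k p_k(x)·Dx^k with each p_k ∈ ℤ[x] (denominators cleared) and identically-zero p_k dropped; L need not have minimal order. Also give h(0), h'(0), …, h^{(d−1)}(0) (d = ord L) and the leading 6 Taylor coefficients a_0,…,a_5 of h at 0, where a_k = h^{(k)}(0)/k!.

L = (8 + 48·x + 288·x^2 + 320·x^3) + (-1 - 14·x - 36·x^2 + 56·x^3 + 160·x^4)·Dx  (order 1).
h: a_k = 8, 64, 0, 1024, -2560, 18432, …
ICs: h(0) = 8.

f: a_k = 4, 4, 12, 20, 44, 84, …
f∘r: x↦r, Dx↦Dx/r' in L_f ⇒ L₀.
h=h₀': d/dx-closure on L₀ ⇒ L.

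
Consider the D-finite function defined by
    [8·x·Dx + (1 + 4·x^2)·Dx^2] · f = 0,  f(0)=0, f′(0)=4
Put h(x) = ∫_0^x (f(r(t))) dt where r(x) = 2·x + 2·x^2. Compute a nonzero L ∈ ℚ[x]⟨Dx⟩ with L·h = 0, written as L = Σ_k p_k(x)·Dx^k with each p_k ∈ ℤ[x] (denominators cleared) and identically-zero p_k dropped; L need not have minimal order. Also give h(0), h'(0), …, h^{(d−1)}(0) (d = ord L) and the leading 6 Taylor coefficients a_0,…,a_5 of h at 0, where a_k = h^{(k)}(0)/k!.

L = (-2 + 32·x + 128·x^2 + 192·x^3 + 96·x^4)·Dx^2 + (1 + 2·x + 16·x^2 + 64·x^3 + 80·x^4 + 32·x^5)·Dx^3  (order 3).
h: a_k = 0, 0, 4, 8/3, -32/3, -128/5, …
ICs: h(0) = 0, h′(0) = 0, h′′(0) = 8.

f: a_k = 0, 4, 0, -16/3, 0, 64/5, …
Change of var in L_f (x↦r) gives L₀.
∫: right-multiply L₀ by Dx.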